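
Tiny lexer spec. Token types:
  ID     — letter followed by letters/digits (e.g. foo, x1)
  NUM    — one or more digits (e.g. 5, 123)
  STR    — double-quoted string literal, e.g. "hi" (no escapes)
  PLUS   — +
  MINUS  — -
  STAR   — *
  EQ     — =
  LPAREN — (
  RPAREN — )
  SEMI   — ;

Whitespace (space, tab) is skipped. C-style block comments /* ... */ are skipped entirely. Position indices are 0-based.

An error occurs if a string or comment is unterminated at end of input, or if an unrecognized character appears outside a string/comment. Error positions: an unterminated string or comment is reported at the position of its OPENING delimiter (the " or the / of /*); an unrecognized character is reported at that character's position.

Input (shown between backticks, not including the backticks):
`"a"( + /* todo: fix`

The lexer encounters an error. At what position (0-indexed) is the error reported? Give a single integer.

Answer: 7

Derivation:
pos=0: enter STRING mode
pos=0: emit STR "a" (now at pos=3)
pos=3: emit LPAREN '('
pos=5: emit PLUS '+'
pos=7: enter COMMENT mode (saw '/*')
pos=7: ERROR — unterminated comment (reached EOF)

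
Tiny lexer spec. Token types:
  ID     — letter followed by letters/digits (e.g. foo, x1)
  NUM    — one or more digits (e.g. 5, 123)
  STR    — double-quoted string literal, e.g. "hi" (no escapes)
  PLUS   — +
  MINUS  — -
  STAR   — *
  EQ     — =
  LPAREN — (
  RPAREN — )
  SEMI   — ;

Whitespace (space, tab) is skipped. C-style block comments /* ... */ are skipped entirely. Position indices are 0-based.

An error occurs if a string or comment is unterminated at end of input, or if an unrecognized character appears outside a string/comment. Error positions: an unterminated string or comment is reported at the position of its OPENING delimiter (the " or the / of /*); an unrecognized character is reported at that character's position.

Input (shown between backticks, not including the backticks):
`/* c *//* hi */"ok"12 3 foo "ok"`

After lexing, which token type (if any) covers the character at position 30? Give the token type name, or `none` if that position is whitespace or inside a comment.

Answer: STR

Derivation:
pos=0: enter COMMENT mode (saw '/*')
exit COMMENT mode (now at pos=7)
pos=7: enter COMMENT mode (saw '/*')
exit COMMENT mode (now at pos=15)
pos=15: enter STRING mode
pos=15: emit STR "ok" (now at pos=19)
pos=19: emit NUM '12' (now at pos=21)
pos=22: emit NUM '3' (now at pos=23)
pos=24: emit ID 'foo' (now at pos=27)
pos=28: enter STRING mode
pos=28: emit STR "ok" (now at pos=32)
DONE. 5 tokens: [STR, NUM, NUM, ID, STR]
Position 30: char is 'k' -> STR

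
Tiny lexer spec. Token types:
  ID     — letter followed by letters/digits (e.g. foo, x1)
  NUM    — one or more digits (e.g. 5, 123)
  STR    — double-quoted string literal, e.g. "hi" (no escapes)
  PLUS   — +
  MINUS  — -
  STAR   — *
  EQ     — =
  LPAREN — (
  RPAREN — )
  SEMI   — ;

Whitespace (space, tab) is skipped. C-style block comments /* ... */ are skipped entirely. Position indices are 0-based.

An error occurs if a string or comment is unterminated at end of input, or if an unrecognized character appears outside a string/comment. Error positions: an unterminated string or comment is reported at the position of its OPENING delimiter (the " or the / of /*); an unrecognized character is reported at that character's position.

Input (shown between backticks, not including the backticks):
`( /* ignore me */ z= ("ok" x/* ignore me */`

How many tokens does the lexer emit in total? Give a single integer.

Answer: 6

Derivation:
pos=0: emit LPAREN '('
pos=2: enter COMMENT mode (saw '/*')
exit COMMENT mode (now at pos=17)
pos=18: emit ID 'z' (now at pos=19)
pos=19: emit EQ '='
pos=21: emit LPAREN '('
pos=22: enter STRING mode
pos=22: emit STR "ok" (now at pos=26)
pos=27: emit ID 'x' (now at pos=28)
pos=28: enter COMMENT mode (saw '/*')
exit COMMENT mode (now at pos=43)
DONE. 6 tokens: [LPAREN, ID, EQ, LPAREN, STR, ID]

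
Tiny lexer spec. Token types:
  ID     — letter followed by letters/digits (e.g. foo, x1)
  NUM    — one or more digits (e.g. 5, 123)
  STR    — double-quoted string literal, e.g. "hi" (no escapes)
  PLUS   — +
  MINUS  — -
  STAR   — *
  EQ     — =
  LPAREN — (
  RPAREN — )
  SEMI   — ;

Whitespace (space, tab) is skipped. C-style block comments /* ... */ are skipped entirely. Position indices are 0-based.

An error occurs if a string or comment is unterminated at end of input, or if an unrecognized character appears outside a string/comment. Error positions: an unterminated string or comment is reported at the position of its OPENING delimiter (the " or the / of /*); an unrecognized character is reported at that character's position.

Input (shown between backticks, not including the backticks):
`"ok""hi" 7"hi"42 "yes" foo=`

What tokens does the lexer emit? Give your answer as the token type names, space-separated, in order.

pos=0: enter STRING mode
pos=0: emit STR "ok" (now at pos=4)
pos=4: enter STRING mode
pos=4: emit STR "hi" (now at pos=8)
pos=9: emit NUM '7' (now at pos=10)
pos=10: enter STRING mode
pos=10: emit STR "hi" (now at pos=14)
pos=14: emit NUM '42' (now at pos=16)
pos=17: enter STRING mode
pos=17: emit STR "yes" (now at pos=22)
pos=23: emit ID 'foo' (now at pos=26)
pos=26: emit EQ '='
DONE. 8 tokens: [STR, STR, NUM, STR, NUM, STR, ID, EQ]

Answer: STR STR NUM STR NUM STR ID EQ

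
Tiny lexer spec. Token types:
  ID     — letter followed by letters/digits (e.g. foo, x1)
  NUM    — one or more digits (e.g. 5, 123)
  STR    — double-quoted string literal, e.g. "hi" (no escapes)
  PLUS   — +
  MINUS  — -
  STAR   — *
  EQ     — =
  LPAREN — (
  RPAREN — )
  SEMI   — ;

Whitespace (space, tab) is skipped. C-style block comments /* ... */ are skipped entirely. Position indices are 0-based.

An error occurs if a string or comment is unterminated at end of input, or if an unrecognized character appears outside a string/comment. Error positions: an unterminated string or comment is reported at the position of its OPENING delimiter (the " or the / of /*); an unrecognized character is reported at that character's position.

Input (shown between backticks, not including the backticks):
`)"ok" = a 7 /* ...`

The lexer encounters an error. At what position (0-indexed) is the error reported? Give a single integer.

pos=0: emit RPAREN ')'
pos=1: enter STRING mode
pos=1: emit STR "ok" (now at pos=5)
pos=6: emit EQ '='
pos=8: emit ID 'a' (now at pos=9)
pos=10: emit NUM '7' (now at pos=11)
pos=12: enter COMMENT mode (saw '/*')
pos=12: ERROR — unterminated comment (reached EOF)

Answer: 12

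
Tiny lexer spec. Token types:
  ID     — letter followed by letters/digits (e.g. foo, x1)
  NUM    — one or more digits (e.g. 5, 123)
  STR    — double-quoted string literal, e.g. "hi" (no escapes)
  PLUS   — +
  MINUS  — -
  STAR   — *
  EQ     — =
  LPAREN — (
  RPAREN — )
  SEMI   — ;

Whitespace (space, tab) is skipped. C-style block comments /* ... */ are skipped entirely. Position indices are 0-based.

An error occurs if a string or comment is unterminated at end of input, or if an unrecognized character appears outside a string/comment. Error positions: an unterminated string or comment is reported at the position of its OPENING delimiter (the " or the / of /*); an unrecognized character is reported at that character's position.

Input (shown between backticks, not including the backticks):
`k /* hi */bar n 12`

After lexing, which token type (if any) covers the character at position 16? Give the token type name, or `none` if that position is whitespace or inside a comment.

pos=0: emit ID 'k' (now at pos=1)
pos=2: enter COMMENT mode (saw '/*')
exit COMMENT mode (now at pos=10)
pos=10: emit ID 'bar' (now at pos=13)
pos=14: emit ID 'n' (now at pos=15)
pos=16: emit NUM '12' (now at pos=18)
DONE. 4 tokens: [ID, ID, ID, NUM]
Position 16: char is '1' -> NUM

Answer: NUM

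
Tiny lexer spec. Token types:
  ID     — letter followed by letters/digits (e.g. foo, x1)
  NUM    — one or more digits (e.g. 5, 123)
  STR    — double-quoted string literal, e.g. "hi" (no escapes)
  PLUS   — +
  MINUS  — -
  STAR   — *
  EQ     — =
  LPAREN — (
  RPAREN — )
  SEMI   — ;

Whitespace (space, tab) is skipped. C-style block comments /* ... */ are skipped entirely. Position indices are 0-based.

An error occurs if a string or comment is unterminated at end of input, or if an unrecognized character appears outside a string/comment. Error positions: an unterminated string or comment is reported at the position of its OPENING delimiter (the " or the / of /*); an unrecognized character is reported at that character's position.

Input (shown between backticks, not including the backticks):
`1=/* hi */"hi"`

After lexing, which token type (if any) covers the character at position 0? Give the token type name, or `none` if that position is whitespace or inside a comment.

pos=0: emit NUM '1' (now at pos=1)
pos=1: emit EQ '='
pos=2: enter COMMENT mode (saw '/*')
exit COMMENT mode (now at pos=10)
pos=10: enter STRING mode
pos=10: emit STR "hi" (now at pos=14)
DONE. 3 tokens: [NUM, EQ, STR]
Position 0: char is '1' -> NUM

Answer: NUM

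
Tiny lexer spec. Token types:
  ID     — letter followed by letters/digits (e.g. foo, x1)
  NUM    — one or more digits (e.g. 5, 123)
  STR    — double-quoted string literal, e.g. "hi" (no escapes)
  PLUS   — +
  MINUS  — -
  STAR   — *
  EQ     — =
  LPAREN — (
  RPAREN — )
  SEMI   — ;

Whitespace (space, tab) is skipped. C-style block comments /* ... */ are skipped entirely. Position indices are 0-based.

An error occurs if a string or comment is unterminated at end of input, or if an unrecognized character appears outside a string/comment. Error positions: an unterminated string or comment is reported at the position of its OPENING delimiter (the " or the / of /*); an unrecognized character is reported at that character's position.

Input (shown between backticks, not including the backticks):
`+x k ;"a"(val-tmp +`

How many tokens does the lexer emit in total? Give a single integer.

Answer: 10

Derivation:
pos=0: emit PLUS '+'
pos=1: emit ID 'x' (now at pos=2)
pos=3: emit ID 'k' (now at pos=4)
pos=5: emit SEMI ';'
pos=6: enter STRING mode
pos=6: emit STR "a" (now at pos=9)
pos=9: emit LPAREN '('
pos=10: emit ID 'val' (now at pos=13)
pos=13: emit MINUS '-'
pos=14: emit ID 'tmp' (now at pos=17)
pos=18: emit PLUS '+'
DONE. 10 tokens: [PLUS, ID, ID, SEMI, STR, LPAREN, ID, MINUS, ID, PLUS]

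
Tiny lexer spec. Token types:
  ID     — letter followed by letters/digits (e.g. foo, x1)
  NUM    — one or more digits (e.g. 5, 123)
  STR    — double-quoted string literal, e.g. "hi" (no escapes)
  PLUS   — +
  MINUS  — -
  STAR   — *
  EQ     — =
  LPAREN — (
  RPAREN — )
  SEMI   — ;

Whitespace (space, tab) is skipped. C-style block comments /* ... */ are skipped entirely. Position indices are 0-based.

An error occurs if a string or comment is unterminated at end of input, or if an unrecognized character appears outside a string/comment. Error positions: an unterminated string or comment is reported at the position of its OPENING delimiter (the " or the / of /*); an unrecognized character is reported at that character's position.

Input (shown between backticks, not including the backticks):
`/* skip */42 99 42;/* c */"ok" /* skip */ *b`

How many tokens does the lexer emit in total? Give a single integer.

pos=0: enter COMMENT mode (saw '/*')
exit COMMENT mode (now at pos=10)
pos=10: emit NUM '42' (now at pos=12)
pos=13: emit NUM '99' (now at pos=15)
pos=16: emit NUM '42' (now at pos=18)
pos=18: emit SEMI ';'
pos=19: enter COMMENT mode (saw '/*')
exit COMMENT mode (now at pos=26)
pos=26: enter STRING mode
pos=26: emit STR "ok" (now at pos=30)
pos=31: enter COMMENT mode (saw '/*')
exit COMMENT mode (now at pos=41)
pos=42: emit STAR '*'
pos=43: emit ID 'b' (now at pos=44)
DONE. 7 tokens: [NUM, NUM, NUM, SEMI, STR, STAR, ID]

Answer: 7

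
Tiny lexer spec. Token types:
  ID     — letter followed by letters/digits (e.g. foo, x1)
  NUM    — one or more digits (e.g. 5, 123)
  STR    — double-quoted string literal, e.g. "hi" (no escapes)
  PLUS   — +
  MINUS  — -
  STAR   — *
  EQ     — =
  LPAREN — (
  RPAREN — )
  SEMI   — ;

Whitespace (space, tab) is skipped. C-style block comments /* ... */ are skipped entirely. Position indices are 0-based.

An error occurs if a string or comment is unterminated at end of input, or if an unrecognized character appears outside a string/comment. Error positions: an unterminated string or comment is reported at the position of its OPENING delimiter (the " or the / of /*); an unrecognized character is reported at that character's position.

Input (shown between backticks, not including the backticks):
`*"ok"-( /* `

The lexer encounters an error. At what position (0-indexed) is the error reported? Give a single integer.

Answer: 8

Derivation:
pos=0: emit STAR '*'
pos=1: enter STRING mode
pos=1: emit STR "ok" (now at pos=5)
pos=5: emit MINUS '-'
pos=6: emit LPAREN '('
pos=8: enter COMMENT mode (saw '/*')
pos=8: ERROR — unterminated comment (reached EOF)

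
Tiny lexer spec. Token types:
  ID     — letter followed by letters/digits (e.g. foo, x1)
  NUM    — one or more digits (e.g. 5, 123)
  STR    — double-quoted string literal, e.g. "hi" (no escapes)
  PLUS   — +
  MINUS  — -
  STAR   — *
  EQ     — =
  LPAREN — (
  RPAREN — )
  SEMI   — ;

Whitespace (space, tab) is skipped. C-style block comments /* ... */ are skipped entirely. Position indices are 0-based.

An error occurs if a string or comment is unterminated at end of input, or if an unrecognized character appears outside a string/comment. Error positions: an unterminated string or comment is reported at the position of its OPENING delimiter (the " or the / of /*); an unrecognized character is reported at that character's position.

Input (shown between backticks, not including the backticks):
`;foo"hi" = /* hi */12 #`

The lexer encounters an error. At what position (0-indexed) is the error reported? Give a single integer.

pos=0: emit SEMI ';'
pos=1: emit ID 'foo' (now at pos=4)
pos=4: enter STRING mode
pos=4: emit STR "hi" (now at pos=8)
pos=9: emit EQ '='
pos=11: enter COMMENT mode (saw '/*')
exit COMMENT mode (now at pos=19)
pos=19: emit NUM '12' (now at pos=21)
pos=22: ERROR — unrecognized char '#'

Answer: 22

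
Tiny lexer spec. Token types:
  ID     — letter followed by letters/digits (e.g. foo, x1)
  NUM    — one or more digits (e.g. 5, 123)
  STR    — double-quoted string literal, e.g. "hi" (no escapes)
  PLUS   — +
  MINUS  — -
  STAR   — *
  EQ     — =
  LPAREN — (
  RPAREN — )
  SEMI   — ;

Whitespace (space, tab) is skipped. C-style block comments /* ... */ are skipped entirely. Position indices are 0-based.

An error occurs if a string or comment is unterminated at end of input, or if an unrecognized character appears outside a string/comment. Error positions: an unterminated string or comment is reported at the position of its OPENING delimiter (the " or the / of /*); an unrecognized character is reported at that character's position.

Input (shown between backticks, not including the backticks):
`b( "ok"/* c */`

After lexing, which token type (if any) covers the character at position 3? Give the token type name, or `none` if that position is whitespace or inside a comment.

Answer: STR

Derivation:
pos=0: emit ID 'b' (now at pos=1)
pos=1: emit LPAREN '('
pos=3: enter STRING mode
pos=3: emit STR "ok" (now at pos=7)
pos=7: enter COMMENT mode (saw '/*')
exit COMMENT mode (now at pos=14)
DONE. 3 tokens: [ID, LPAREN, STR]
Position 3: char is '"' -> STR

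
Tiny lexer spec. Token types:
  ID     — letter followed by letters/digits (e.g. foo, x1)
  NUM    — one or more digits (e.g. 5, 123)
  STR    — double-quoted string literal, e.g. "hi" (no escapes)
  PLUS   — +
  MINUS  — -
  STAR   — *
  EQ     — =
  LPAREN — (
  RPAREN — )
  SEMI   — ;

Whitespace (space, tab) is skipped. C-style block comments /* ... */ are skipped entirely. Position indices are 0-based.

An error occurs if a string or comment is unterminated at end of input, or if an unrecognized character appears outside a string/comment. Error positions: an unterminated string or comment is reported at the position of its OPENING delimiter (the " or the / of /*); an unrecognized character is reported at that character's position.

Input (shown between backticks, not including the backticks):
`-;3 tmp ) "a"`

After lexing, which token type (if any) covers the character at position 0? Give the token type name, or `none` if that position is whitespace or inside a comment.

Answer: MINUS

Derivation:
pos=0: emit MINUS '-'
pos=1: emit SEMI ';'
pos=2: emit NUM '3' (now at pos=3)
pos=4: emit ID 'tmp' (now at pos=7)
pos=8: emit RPAREN ')'
pos=10: enter STRING mode
pos=10: emit STR "a" (now at pos=13)
DONE. 6 tokens: [MINUS, SEMI, NUM, ID, RPAREN, STR]
Position 0: char is '-' -> MINUS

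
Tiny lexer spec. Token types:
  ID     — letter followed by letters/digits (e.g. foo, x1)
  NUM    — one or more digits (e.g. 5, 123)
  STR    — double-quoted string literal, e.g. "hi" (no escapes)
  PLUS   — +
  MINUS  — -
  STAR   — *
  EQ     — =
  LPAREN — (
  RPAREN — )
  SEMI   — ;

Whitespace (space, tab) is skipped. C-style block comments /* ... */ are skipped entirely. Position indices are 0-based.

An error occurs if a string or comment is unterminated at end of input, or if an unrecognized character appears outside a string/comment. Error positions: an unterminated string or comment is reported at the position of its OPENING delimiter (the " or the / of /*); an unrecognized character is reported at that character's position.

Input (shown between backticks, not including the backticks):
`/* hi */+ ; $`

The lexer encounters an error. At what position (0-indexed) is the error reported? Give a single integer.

Answer: 12

Derivation:
pos=0: enter COMMENT mode (saw '/*')
exit COMMENT mode (now at pos=8)
pos=8: emit PLUS '+'
pos=10: emit SEMI ';'
pos=12: ERROR — unrecognized char '$'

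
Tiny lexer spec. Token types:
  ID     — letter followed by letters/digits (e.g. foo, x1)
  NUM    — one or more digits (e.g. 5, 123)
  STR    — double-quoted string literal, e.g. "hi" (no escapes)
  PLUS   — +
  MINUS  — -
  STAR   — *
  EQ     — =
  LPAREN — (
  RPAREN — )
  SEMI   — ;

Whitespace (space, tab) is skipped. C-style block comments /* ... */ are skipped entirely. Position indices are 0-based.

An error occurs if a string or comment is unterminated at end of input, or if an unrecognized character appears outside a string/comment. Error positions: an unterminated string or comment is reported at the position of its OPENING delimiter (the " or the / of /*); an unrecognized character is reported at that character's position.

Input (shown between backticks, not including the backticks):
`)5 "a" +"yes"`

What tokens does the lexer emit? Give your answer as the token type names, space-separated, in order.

pos=0: emit RPAREN ')'
pos=1: emit NUM '5' (now at pos=2)
pos=3: enter STRING mode
pos=3: emit STR "a" (now at pos=6)
pos=7: emit PLUS '+'
pos=8: enter STRING mode
pos=8: emit STR "yes" (now at pos=13)
DONE. 5 tokens: [RPAREN, NUM, STR, PLUS, STR]

Answer: RPAREN NUM STR PLUS STR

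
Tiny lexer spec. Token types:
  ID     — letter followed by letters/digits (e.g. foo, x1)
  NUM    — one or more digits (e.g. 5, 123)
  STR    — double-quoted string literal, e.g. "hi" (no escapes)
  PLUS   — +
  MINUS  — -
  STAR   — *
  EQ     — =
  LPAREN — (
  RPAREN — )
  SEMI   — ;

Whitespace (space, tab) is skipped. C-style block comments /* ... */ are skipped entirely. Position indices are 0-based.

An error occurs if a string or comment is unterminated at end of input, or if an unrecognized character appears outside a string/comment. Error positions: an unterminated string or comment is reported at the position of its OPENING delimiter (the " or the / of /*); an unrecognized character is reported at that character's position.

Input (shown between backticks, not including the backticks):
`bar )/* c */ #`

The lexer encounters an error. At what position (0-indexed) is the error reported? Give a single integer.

pos=0: emit ID 'bar' (now at pos=3)
pos=4: emit RPAREN ')'
pos=5: enter COMMENT mode (saw '/*')
exit COMMENT mode (now at pos=12)
pos=13: ERROR — unrecognized char '#'

Answer: 13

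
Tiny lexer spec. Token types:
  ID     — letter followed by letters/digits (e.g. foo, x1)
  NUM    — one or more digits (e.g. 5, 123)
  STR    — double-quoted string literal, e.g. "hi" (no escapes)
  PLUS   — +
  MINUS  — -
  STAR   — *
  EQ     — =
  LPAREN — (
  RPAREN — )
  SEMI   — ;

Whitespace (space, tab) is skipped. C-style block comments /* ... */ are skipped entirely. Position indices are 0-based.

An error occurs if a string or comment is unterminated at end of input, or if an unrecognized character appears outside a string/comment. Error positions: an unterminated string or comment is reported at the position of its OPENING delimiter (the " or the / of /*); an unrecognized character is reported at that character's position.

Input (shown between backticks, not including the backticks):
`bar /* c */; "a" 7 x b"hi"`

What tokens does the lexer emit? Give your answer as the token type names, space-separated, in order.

Answer: ID SEMI STR NUM ID ID STR

Derivation:
pos=0: emit ID 'bar' (now at pos=3)
pos=4: enter COMMENT mode (saw '/*')
exit COMMENT mode (now at pos=11)
pos=11: emit SEMI ';'
pos=13: enter STRING mode
pos=13: emit STR "a" (now at pos=16)
pos=17: emit NUM '7' (now at pos=18)
pos=19: emit ID 'x' (now at pos=20)
pos=21: emit ID 'b' (now at pos=22)
pos=22: enter STRING mode
pos=22: emit STR "hi" (now at pos=26)
DONE. 7 tokens: [ID, SEMI, STR, NUM, ID, ID, STR]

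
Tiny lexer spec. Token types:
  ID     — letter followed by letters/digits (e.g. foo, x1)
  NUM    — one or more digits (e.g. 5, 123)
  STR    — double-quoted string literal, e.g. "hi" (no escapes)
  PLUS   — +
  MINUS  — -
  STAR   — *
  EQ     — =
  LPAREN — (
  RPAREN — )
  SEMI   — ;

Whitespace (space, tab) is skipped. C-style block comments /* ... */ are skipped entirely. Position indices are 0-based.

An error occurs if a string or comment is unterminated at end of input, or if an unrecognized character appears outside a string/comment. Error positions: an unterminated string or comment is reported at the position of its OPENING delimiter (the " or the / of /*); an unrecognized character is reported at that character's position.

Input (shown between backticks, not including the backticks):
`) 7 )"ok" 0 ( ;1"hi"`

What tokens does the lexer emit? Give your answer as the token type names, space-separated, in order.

Answer: RPAREN NUM RPAREN STR NUM LPAREN SEMI NUM STR

Derivation:
pos=0: emit RPAREN ')'
pos=2: emit NUM '7' (now at pos=3)
pos=4: emit RPAREN ')'
pos=5: enter STRING mode
pos=5: emit STR "ok" (now at pos=9)
pos=10: emit NUM '0' (now at pos=11)
pos=12: emit LPAREN '('
pos=14: emit SEMI ';'
pos=15: emit NUM '1' (now at pos=16)
pos=16: enter STRING mode
pos=16: emit STR "hi" (now at pos=20)
DONE. 9 tokens: [RPAREN, NUM, RPAREN, STR, NUM, LPAREN, SEMI, NUM, STR]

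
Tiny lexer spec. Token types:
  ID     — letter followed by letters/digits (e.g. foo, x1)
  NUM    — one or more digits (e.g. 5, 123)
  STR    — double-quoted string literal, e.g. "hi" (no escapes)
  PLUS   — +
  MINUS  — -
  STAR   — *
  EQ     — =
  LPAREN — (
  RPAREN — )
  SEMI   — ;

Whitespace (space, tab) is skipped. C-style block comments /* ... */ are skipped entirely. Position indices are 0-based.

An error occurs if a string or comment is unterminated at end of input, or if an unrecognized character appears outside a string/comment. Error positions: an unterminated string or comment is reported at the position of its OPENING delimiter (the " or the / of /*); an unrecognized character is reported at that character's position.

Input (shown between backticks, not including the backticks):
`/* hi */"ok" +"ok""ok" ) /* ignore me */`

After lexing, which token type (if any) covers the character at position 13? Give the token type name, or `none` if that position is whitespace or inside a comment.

pos=0: enter COMMENT mode (saw '/*')
exit COMMENT mode (now at pos=8)
pos=8: enter STRING mode
pos=8: emit STR "ok" (now at pos=12)
pos=13: emit PLUS '+'
pos=14: enter STRING mode
pos=14: emit STR "ok" (now at pos=18)
pos=18: enter STRING mode
pos=18: emit STR "ok" (now at pos=22)
pos=23: emit RPAREN ')'
pos=25: enter COMMENT mode (saw '/*')
exit COMMENT mode (now at pos=40)
DONE. 5 tokens: [STR, PLUS, STR, STR, RPAREN]
Position 13: char is '+' -> PLUS

Answer: PLUS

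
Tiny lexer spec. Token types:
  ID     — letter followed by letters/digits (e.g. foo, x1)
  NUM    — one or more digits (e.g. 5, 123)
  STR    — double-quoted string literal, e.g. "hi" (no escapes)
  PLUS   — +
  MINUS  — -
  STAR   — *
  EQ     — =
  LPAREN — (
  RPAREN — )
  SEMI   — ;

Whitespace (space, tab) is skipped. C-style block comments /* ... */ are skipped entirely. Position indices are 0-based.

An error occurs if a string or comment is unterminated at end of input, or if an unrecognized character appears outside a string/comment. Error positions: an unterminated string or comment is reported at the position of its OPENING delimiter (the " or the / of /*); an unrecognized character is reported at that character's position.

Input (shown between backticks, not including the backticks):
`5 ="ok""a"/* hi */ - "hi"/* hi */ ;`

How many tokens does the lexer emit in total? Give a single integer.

pos=0: emit NUM '5' (now at pos=1)
pos=2: emit EQ '='
pos=3: enter STRING mode
pos=3: emit STR "ok" (now at pos=7)
pos=7: enter STRING mode
pos=7: emit STR "a" (now at pos=10)
pos=10: enter COMMENT mode (saw '/*')
exit COMMENT mode (now at pos=18)
pos=19: emit MINUS '-'
pos=21: enter STRING mode
pos=21: emit STR "hi" (now at pos=25)
pos=25: enter COMMENT mode (saw '/*')
exit COMMENT mode (now at pos=33)
pos=34: emit SEMI ';'
DONE. 7 tokens: [NUM, EQ, STR, STR, MINUS, STR, SEMI]

Answer: 7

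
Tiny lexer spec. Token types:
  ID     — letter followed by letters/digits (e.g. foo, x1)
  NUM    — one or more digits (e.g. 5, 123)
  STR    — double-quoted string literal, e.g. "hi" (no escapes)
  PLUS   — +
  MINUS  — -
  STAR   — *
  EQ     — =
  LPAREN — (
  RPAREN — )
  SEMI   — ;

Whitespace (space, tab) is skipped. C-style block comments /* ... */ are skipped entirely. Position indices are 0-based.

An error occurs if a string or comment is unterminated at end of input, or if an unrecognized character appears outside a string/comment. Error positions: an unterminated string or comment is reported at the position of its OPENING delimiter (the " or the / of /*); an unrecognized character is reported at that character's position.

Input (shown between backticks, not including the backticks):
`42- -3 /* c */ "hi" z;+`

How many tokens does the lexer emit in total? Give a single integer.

Answer: 8

Derivation:
pos=0: emit NUM '42' (now at pos=2)
pos=2: emit MINUS '-'
pos=4: emit MINUS '-'
pos=5: emit NUM '3' (now at pos=6)
pos=7: enter COMMENT mode (saw '/*')
exit COMMENT mode (now at pos=14)
pos=15: enter STRING mode
pos=15: emit STR "hi" (now at pos=19)
pos=20: emit ID 'z' (now at pos=21)
pos=21: emit SEMI ';'
pos=22: emit PLUS '+'
DONE. 8 tokens: [NUM, MINUS, MINUS, NUM, STR, ID, SEMI, PLUS]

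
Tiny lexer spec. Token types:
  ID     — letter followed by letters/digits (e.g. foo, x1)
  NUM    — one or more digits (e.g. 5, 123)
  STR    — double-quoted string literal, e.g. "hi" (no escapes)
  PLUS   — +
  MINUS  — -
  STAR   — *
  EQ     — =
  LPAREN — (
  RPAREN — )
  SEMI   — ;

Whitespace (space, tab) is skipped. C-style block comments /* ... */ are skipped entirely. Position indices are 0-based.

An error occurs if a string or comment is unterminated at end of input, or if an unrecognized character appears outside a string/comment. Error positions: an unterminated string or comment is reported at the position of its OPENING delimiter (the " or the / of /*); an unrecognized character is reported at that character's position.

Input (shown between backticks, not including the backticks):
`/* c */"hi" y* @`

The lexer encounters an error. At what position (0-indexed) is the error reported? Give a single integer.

Answer: 15

Derivation:
pos=0: enter COMMENT mode (saw '/*')
exit COMMENT mode (now at pos=7)
pos=7: enter STRING mode
pos=7: emit STR "hi" (now at pos=11)
pos=12: emit ID 'y' (now at pos=13)
pos=13: emit STAR '*'
pos=15: ERROR — unrecognized char '@'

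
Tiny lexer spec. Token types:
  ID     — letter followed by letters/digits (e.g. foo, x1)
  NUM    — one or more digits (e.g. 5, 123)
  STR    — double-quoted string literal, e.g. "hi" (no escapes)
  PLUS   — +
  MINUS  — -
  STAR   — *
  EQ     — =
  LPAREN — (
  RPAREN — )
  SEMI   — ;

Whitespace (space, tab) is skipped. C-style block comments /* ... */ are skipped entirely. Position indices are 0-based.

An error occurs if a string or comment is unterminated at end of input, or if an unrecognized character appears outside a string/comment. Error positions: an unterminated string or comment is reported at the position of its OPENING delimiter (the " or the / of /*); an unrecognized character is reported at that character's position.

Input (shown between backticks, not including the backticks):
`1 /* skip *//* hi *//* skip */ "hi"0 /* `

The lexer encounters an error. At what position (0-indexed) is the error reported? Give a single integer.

Answer: 37

Derivation:
pos=0: emit NUM '1' (now at pos=1)
pos=2: enter COMMENT mode (saw '/*')
exit COMMENT mode (now at pos=12)
pos=12: enter COMMENT mode (saw '/*')
exit COMMENT mode (now at pos=20)
pos=20: enter COMMENT mode (saw '/*')
exit COMMENT mode (now at pos=30)
pos=31: enter STRING mode
pos=31: emit STR "hi" (now at pos=35)
pos=35: emit NUM '0' (now at pos=36)
pos=37: enter COMMENT mode (saw '/*')
pos=37: ERROR — unterminated comment (reached EOF)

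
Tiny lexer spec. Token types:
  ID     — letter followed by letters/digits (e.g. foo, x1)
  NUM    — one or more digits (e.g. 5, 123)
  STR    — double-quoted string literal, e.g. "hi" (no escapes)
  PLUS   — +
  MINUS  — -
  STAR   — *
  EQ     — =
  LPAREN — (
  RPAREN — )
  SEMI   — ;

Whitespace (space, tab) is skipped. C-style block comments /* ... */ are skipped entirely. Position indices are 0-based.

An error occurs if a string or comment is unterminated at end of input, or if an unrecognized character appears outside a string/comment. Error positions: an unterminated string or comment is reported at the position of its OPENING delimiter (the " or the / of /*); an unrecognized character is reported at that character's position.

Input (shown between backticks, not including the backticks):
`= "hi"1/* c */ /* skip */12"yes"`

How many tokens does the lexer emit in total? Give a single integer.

Answer: 5

Derivation:
pos=0: emit EQ '='
pos=2: enter STRING mode
pos=2: emit STR "hi" (now at pos=6)
pos=6: emit NUM '1' (now at pos=7)
pos=7: enter COMMENT mode (saw '/*')
exit COMMENT mode (now at pos=14)
pos=15: enter COMMENT mode (saw '/*')
exit COMMENT mode (now at pos=25)
pos=25: emit NUM '12' (now at pos=27)
pos=27: enter STRING mode
pos=27: emit STR "yes" (now at pos=32)
DONE. 5 tokens: [EQ, STR, NUM, NUM, STR]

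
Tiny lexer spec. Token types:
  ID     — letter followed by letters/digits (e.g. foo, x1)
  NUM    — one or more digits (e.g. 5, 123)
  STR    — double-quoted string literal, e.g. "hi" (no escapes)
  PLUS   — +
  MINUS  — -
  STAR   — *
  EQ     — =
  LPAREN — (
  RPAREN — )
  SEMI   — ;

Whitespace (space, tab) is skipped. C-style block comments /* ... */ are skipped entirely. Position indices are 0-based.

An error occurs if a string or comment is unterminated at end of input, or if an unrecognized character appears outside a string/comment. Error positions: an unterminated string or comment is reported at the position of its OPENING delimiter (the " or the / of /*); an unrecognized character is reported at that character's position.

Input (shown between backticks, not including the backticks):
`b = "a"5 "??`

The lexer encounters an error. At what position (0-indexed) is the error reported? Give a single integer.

pos=0: emit ID 'b' (now at pos=1)
pos=2: emit EQ '='
pos=4: enter STRING mode
pos=4: emit STR "a" (now at pos=7)
pos=7: emit NUM '5' (now at pos=8)
pos=9: enter STRING mode
pos=9: ERROR — unterminated string

Answer: 9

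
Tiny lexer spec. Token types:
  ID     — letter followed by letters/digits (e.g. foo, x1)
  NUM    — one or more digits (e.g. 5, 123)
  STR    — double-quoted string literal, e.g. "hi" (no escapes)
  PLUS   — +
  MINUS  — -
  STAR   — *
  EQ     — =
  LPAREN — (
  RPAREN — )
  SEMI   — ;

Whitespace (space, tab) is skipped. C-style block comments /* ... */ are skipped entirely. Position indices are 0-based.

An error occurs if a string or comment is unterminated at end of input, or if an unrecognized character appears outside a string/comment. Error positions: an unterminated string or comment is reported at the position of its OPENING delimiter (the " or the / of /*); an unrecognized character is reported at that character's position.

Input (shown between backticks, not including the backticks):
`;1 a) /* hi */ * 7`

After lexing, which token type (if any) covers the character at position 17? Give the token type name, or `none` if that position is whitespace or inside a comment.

pos=0: emit SEMI ';'
pos=1: emit NUM '1' (now at pos=2)
pos=3: emit ID 'a' (now at pos=4)
pos=4: emit RPAREN ')'
pos=6: enter COMMENT mode (saw '/*')
exit COMMENT mode (now at pos=14)
pos=15: emit STAR '*'
pos=17: emit NUM '7' (now at pos=18)
DONE. 6 tokens: [SEMI, NUM, ID, RPAREN, STAR, NUM]
Position 17: char is '7' -> NUM

Answer: NUM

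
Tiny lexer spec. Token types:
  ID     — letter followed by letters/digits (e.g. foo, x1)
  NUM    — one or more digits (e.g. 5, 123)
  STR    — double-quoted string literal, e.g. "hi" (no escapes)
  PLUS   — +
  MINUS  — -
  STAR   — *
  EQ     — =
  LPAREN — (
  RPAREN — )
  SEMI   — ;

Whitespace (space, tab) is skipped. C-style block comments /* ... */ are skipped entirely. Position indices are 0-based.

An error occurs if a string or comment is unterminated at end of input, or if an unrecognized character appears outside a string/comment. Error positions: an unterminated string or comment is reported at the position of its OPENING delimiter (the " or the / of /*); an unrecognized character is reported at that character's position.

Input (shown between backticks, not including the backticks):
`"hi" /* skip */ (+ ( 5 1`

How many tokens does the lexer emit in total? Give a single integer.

pos=0: enter STRING mode
pos=0: emit STR "hi" (now at pos=4)
pos=5: enter COMMENT mode (saw '/*')
exit COMMENT mode (now at pos=15)
pos=16: emit LPAREN '('
pos=17: emit PLUS '+'
pos=19: emit LPAREN '('
pos=21: emit NUM '5' (now at pos=22)
pos=23: emit NUM '1' (now at pos=24)
DONE. 6 tokens: [STR, LPAREN, PLUS, LPAREN, NUM, NUM]

Answer: 6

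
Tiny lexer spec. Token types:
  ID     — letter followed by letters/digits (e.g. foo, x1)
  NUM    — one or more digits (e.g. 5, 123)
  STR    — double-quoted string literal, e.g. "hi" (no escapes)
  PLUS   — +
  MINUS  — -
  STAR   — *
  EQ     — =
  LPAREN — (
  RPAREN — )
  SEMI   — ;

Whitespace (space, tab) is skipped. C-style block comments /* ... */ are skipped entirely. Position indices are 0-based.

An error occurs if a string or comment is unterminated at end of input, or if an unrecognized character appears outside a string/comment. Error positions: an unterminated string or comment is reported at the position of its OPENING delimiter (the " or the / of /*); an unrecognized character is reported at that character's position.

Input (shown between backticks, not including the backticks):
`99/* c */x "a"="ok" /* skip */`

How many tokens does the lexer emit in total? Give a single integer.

pos=0: emit NUM '99' (now at pos=2)
pos=2: enter COMMENT mode (saw '/*')
exit COMMENT mode (now at pos=9)
pos=9: emit ID 'x' (now at pos=10)
pos=11: enter STRING mode
pos=11: emit STR "a" (now at pos=14)
pos=14: emit EQ '='
pos=15: enter STRING mode
pos=15: emit STR "ok" (now at pos=19)
pos=20: enter COMMENT mode (saw '/*')
exit COMMENT mode (now at pos=30)
DONE. 5 tokens: [NUM, ID, STR, EQ, STR]

Answer: 5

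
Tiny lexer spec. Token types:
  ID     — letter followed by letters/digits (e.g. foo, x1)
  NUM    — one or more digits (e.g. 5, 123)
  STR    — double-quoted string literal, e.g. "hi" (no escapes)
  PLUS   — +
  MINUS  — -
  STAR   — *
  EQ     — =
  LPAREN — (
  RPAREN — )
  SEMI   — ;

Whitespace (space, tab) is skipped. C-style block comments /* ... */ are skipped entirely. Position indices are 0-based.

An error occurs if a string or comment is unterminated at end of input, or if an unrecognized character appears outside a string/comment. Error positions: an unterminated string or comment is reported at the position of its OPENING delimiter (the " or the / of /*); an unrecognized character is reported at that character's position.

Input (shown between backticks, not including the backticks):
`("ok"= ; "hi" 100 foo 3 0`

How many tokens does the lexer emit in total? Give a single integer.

Answer: 9

Derivation:
pos=0: emit LPAREN '('
pos=1: enter STRING mode
pos=1: emit STR "ok" (now at pos=5)
pos=5: emit EQ '='
pos=7: emit SEMI ';'
pos=9: enter STRING mode
pos=9: emit STR "hi" (now at pos=13)
pos=14: emit NUM '100' (now at pos=17)
pos=18: emit ID 'foo' (now at pos=21)
pos=22: emit NUM '3' (now at pos=23)
pos=24: emit NUM '0' (now at pos=25)
DONE. 9 tokens: [LPAREN, STR, EQ, SEMI, STR, NUM, ID, NUM, NUM]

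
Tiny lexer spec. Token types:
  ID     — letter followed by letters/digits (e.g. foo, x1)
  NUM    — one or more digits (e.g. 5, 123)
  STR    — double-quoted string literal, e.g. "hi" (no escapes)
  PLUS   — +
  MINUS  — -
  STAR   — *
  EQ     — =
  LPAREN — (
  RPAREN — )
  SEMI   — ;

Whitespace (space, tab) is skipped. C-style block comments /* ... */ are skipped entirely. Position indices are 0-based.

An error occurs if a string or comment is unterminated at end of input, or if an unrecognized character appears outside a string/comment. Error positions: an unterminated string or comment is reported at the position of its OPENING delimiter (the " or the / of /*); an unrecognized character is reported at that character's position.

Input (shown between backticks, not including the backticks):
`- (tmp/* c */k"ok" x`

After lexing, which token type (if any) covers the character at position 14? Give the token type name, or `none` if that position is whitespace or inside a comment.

pos=0: emit MINUS '-'
pos=2: emit LPAREN '('
pos=3: emit ID 'tmp' (now at pos=6)
pos=6: enter COMMENT mode (saw '/*')
exit COMMENT mode (now at pos=13)
pos=13: emit ID 'k' (now at pos=14)
pos=14: enter STRING mode
pos=14: emit STR "ok" (now at pos=18)
pos=19: emit ID 'x' (now at pos=20)
DONE. 6 tokens: [MINUS, LPAREN, ID, ID, STR, ID]
Position 14: char is '"' -> STR

Answer: STR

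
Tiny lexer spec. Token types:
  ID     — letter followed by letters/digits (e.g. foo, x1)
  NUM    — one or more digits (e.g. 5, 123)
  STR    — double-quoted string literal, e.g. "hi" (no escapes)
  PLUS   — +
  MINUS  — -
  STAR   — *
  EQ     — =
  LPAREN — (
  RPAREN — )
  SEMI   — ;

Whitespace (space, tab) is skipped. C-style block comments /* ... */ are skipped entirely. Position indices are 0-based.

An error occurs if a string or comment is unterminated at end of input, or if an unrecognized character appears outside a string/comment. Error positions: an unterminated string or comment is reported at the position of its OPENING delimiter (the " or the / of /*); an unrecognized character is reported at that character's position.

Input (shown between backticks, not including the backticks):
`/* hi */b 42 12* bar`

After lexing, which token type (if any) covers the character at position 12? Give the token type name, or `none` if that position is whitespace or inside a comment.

pos=0: enter COMMENT mode (saw '/*')
exit COMMENT mode (now at pos=8)
pos=8: emit ID 'b' (now at pos=9)
pos=10: emit NUM '42' (now at pos=12)
pos=13: emit NUM '12' (now at pos=15)
pos=15: emit STAR '*'
pos=17: emit ID 'bar' (now at pos=20)
DONE. 5 tokens: [ID, NUM, NUM, STAR, ID]
Position 12: char is ' ' -> none

Answer: none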